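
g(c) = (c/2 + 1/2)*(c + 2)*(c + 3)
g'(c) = (c/2 + 1/2)*(c + 2) + (c/2 + 1/2)*(c + 3) + (c + 2)*(c + 3)/2 = 3*c^2/2 + 6*c + 11/2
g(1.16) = 14.20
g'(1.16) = 14.48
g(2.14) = 33.41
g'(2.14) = 25.21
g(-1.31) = -0.18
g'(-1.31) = 0.21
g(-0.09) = 2.53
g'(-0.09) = 4.97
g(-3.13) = -0.16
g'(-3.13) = 1.42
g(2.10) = 32.41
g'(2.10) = 24.72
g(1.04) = 12.53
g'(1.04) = 13.36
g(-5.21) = -14.93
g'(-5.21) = 14.96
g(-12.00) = -495.00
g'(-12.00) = 149.50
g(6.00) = 252.00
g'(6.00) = 95.50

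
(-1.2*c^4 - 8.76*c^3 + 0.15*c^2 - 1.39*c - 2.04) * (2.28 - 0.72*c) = 0.864*c^5 + 3.5712*c^4 - 20.0808*c^3 + 1.3428*c^2 - 1.7004*c - 4.6512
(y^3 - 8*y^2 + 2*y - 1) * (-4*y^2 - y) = -4*y^5 + 31*y^4 + 2*y^2 + y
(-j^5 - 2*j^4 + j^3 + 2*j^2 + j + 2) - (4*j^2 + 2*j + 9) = -j^5 - 2*j^4 + j^3 - 2*j^2 - j - 7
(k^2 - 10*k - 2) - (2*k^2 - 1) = -k^2 - 10*k - 1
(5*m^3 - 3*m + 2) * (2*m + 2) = 10*m^4 + 10*m^3 - 6*m^2 - 2*m + 4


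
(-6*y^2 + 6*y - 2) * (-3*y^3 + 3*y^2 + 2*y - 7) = 18*y^5 - 36*y^4 + 12*y^3 + 48*y^2 - 46*y + 14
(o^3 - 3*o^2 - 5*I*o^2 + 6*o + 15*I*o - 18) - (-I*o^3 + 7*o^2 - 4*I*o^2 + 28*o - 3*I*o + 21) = o^3 + I*o^3 - 10*o^2 - I*o^2 - 22*o + 18*I*o - 39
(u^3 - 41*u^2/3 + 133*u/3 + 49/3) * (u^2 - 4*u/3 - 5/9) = u^5 - 15*u^4 + 62*u^3 - 950*u^2/27 - 1253*u/27 - 245/27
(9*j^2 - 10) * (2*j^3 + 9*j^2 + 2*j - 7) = 18*j^5 + 81*j^4 - 2*j^3 - 153*j^2 - 20*j + 70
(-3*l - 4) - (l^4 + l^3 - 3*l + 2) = -l^4 - l^3 - 6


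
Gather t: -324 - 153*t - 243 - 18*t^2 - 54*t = -18*t^2 - 207*t - 567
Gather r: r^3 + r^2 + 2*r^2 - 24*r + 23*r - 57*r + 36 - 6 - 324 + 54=r^3 + 3*r^2 - 58*r - 240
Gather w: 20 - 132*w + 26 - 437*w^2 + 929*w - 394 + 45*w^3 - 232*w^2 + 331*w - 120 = 45*w^3 - 669*w^2 + 1128*w - 468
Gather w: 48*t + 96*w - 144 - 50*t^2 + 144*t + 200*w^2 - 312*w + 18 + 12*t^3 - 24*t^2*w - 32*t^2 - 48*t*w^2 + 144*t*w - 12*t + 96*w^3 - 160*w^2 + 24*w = 12*t^3 - 82*t^2 + 180*t + 96*w^3 + w^2*(40 - 48*t) + w*(-24*t^2 + 144*t - 192) - 126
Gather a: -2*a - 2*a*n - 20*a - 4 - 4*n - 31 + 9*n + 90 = a*(-2*n - 22) + 5*n + 55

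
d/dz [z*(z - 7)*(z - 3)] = 3*z^2 - 20*z + 21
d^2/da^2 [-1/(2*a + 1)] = -8/(2*a + 1)^3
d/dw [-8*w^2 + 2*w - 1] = 2 - 16*w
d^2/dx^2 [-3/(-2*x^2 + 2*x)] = 3*(-x*(x - 1) + (2*x - 1)^2)/(x^3*(x - 1)^3)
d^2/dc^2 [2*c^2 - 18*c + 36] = 4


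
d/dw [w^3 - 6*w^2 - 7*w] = 3*w^2 - 12*w - 7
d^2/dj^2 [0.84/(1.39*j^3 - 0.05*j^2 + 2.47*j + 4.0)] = ((0.084 - 7.0056*j)*(1.39*j^3 - 0.05*j^2 + 2.47*j + 4.0) + 0.84*(4.17*j^2 - 0.1*j + 2.47)*(8.34*j^2 - 0.2*j + 4.94))/(1.39*j^3 - 0.05*j^2 + 2.47*j + 4.0)^3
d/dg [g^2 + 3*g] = 2*g + 3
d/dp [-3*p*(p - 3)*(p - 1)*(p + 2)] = -12*p^3 + 18*p^2 + 30*p - 18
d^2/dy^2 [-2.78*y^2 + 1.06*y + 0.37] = -5.56000000000000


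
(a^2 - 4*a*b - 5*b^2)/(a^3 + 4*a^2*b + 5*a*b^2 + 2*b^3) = (a - 5*b)/(a^2 + 3*a*b + 2*b^2)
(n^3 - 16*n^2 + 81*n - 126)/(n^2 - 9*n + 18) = n - 7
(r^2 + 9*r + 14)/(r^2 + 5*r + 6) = (r + 7)/(r + 3)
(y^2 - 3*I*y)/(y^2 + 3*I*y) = (y - 3*I)/(y + 3*I)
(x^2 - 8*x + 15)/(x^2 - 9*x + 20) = (x - 3)/(x - 4)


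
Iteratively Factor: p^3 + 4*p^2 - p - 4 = (p + 4)*(p^2 - 1) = (p - 1)*(p + 4)*(p + 1)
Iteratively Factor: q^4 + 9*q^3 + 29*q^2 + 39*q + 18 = (q + 3)*(q^3 + 6*q^2 + 11*q + 6) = (q + 3)^2*(q^2 + 3*q + 2) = (q + 2)*(q + 3)^2*(q + 1)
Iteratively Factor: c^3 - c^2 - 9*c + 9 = (c - 1)*(c^2 - 9) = (c - 1)*(c + 3)*(c - 3)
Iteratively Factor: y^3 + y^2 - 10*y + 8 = (y - 2)*(y^2 + 3*y - 4) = (y - 2)*(y - 1)*(y + 4)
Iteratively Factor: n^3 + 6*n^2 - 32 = (n + 4)*(n^2 + 2*n - 8) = (n - 2)*(n + 4)*(n + 4)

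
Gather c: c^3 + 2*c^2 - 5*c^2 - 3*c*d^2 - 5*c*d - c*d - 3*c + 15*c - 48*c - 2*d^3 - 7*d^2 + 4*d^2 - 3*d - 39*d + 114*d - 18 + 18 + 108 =c^3 - 3*c^2 + c*(-3*d^2 - 6*d - 36) - 2*d^3 - 3*d^2 + 72*d + 108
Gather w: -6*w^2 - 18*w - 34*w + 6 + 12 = -6*w^2 - 52*w + 18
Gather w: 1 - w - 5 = -w - 4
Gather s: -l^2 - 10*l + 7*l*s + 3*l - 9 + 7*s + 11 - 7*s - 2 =-l^2 + 7*l*s - 7*l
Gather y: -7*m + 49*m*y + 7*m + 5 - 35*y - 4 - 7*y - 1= y*(49*m - 42)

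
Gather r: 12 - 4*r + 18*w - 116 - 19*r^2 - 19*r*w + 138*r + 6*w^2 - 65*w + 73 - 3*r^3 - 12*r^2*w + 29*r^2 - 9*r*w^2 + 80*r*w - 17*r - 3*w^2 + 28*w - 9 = -3*r^3 + r^2*(10 - 12*w) + r*(-9*w^2 + 61*w + 117) + 3*w^2 - 19*w - 40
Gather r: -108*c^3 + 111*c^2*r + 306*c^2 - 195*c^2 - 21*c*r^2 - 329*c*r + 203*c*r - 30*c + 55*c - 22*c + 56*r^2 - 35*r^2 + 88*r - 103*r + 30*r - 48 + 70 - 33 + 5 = -108*c^3 + 111*c^2 + 3*c + r^2*(21 - 21*c) + r*(111*c^2 - 126*c + 15) - 6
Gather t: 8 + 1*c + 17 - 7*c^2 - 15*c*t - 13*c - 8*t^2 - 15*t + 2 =-7*c^2 - 12*c - 8*t^2 + t*(-15*c - 15) + 27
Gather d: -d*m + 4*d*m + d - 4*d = d*(3*m - 3)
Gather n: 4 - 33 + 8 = -21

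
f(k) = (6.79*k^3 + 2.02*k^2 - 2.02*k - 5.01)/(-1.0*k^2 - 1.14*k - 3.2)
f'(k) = (2.0*k + 1.14)*(6.79*k^3 + 2.02*k^2 - 2.02*k - 5.01)/(-1.0*k^2 - 1.14*k - 3.2)^2 + (20.37*k^2 + 4.04*k - 2.02)/(-1.0*k^2 - 1.14*k - 3.2) = (-6.79*k^4 - 15.4812*k^3 - 69.5068*k^2 - 22.948*k + 0.752600000000001)/(1.0*k^4 + 2.28*k^3 + 7.6996*k^2 + 7.296*k + 10.24)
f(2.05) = -5.94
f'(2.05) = -6.24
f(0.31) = 1.44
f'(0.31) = -1.02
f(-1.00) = 2.54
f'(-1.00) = -3.96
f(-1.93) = 8.97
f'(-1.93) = -8.82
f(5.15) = -27.13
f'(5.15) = -6.99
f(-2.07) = 10.22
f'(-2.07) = -9.02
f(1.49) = -2.66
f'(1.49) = -5.38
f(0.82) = 0.33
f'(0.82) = -3.31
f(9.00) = -53.89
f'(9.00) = -6.91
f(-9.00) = 64.55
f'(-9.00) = -7.08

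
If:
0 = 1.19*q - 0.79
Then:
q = 0.66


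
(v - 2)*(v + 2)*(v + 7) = v^3 + 7*v^2 - 4*v - 28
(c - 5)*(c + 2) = c^2 - 3*c - 10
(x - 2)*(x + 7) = x^2 + 5*x - 14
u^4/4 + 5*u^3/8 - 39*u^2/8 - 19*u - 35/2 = (u/2 + 1)^2*(u - 5)*(u + 7/2)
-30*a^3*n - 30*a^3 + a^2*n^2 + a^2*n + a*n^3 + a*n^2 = (-5*a + n)*(6*a + n)*(a*n + a)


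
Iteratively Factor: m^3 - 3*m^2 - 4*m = (m - 4)*(m^2 + m) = (m - 4)*(m + 1)*(m)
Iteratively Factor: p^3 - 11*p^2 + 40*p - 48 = (p - 3)*(p^2 - 8*p + 16) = (p - 4)*(p - 3)*(p - 4)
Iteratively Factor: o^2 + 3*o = (o + 3)*(o)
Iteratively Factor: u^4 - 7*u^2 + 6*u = (u - 2)*(u^3 + 2*u^2 - 3*u) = u*(u - 2)*(u^2 + 2*u - 3) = u*(u - 2)*(u - 1)*(u + 3)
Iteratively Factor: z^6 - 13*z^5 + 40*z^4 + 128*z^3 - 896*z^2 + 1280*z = (z - 5)*(z^5 - 8*z^4 + 128*z^2 - 256*z) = (z - 5)*(z - 4)*(z^4 - 4*z^3 - 16*z^2 + 64*z) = z*(z - 5)*(z - 4)*(z^3 - 4*z^2 - 16*z + 64) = z*(z - 5)*(z - 4)*(z + 4)*(z^2 - 8*z + 16) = z*(z - 5)*(z - 4)^2*(z + 4)*(z - 4)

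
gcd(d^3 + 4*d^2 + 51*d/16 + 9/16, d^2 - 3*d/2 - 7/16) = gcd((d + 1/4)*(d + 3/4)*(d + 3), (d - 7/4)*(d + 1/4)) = d + 1/4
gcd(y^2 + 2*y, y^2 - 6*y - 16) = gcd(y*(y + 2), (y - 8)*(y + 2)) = y + 2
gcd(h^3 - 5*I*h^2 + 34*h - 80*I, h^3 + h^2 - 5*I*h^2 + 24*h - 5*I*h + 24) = h - 8*I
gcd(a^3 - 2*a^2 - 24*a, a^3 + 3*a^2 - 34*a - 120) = a^2 - 2*a - 24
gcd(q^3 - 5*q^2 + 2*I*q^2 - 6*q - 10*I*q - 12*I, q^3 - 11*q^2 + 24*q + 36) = q^2 - 5*q - 6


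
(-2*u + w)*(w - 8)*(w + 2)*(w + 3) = -2*u*w^3 + 6*u*w^2 + 68*u*w + 96*u + w^4 - 3*w^3 - 34*w^2 - 48*w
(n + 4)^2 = n^2 + 8*n + 16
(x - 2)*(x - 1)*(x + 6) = x^3 + 3*x^2 - 16*x + 12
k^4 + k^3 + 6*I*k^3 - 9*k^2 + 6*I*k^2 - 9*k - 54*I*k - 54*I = (k - 3)*(k + 1)*(k + 3)*(k + 6*I)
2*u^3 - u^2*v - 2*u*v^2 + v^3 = (-2*u + v)*(-u + v)*(u + v)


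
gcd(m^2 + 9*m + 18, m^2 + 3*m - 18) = m + 6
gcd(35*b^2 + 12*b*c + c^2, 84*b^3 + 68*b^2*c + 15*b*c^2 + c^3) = 7*b + c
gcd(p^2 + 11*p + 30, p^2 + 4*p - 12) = p + 6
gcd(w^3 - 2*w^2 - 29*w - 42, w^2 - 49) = w - 7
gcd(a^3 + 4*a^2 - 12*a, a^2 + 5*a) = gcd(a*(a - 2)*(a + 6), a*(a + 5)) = a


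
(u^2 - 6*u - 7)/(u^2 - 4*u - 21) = (u + 1)/(u + 3)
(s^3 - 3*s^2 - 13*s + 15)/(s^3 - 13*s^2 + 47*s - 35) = (s + 3)/(s - 7)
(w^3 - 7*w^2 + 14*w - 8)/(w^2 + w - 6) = (w^2 - 5*w + 4)/(w + 3)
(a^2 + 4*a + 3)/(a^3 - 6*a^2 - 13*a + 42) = (a + 1)/(a^2 - 9*a + 14)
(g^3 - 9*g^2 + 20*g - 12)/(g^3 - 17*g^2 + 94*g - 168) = (g^2 - 3*g + 2)/(g^2 - 11*g + 28)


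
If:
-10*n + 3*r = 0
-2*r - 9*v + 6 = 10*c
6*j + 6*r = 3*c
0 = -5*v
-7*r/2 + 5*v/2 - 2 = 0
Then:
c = 5/7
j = 13/14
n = -6/35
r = -4/7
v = 0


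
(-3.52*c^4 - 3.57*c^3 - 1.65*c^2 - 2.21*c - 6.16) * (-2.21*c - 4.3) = 7.7792*c^5 + 23.0257*c^4 + 18.9975*c^3 + 11.9791*c^2 + 23.1166*c + 26.488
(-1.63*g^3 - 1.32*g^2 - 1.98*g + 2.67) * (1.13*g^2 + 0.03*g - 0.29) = -1.8419*g^5 - 1.5405*g^4 - 1.8043*g^3 + 3.3405*g^2 + 0.6543*g - 0.7743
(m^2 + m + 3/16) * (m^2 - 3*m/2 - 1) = m^4 - m^3/2 - 37*m^2/16 - 41*m/32 - 3/16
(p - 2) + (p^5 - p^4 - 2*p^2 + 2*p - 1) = p^5 - p^4 - 2*p^2 + 3*p - 3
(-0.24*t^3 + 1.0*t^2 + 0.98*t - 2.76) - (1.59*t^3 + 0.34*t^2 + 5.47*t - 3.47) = -1.83*t^3 + 0.66*t^2 - 4.49*t + 0.71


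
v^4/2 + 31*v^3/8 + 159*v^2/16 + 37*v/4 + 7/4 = (v/2 + 1)*(v + 1/4)*(v + 2)*(v + 7/2)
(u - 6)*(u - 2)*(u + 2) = u^3 - 6*u^2 - 4*u + 24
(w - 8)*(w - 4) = w^2 - 12*w + 32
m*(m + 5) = m^2 + 5*m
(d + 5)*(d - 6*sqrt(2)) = d^2 - 6*sqrt(2)*d + 5*d - 30*sqrt(2)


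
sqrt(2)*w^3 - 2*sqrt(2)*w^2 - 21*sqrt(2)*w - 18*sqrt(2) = (w - 6)*(w + 3)*(sqrt(2)*w + sqrt(2))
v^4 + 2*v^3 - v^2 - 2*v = v*(v - 1)*(v + 1)*(v + 2)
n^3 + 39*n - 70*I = (n - 5*I)*(n - 2*I)*(n + 7*I)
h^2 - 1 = (h - 1)*(h + 1)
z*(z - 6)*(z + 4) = z^3 - 2*z^2 - 24*z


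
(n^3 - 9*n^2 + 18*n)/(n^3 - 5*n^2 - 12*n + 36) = n*(n - 3)/(n^2 + n - 6)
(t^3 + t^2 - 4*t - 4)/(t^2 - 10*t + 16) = (t^2 + 3*t + 2)/(t - 8)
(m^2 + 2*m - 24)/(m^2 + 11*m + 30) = (m - 4)/(m + 5)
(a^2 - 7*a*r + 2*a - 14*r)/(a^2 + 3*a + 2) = (a - 7*r)/(a + 1)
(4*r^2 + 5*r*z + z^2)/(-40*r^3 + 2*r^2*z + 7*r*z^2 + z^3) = (r + z)/(-10*r^2 + 3*r*z + z^2)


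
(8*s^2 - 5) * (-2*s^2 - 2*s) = -16*s^4 - 16*s^3 + 10*s^2 + 10*s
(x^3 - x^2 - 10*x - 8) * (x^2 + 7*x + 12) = x^5 + 6*x^4 - 5*x^3 - 90*x^2 - 176*x - 96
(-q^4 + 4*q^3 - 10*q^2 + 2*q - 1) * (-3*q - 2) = 3*q^5 - 10*q^4 + 22*q^3 + 14*q^2 - q + 2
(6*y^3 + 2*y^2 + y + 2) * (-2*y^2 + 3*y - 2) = -12*y^5 + 14*y^4 - 8*y^3 - 5*y^2 + 4*y - 4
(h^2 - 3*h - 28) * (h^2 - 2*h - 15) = h^4 - 5*h^3 - 37*h^2 + 101*h + 420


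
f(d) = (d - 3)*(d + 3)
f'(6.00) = 12.00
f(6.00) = 27.00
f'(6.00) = 12.00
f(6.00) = 27.00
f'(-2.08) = -4.16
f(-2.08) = -4.67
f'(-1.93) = -3.86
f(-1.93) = -5.28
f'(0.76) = 1.52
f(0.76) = -8.42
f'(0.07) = 0.14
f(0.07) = -9.00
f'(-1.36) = -2.72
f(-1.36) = -7.15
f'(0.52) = 1.04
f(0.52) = -8.73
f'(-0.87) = -1.74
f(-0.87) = -8.24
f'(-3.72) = -7.44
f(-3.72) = 4.84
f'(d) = 2*d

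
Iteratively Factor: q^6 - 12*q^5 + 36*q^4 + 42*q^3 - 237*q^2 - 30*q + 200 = (q + 2)*(q^5 - 14*q^4 + 64*q^3 - 86*q^2 - 65*q + 100) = (q - 1)*(q + 2)*(q^4 - 13*q^3 + 51*q^2 - 35*q - 100) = (q - 5)*(q - 1)*(q + 2)*(q^3 - 8*q^2 + 11*q + 20) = (q - 5)^2*(q - 1)*(q + 2)*(q^2 - 3*q - 4) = (q - 5)^2*(q - 4)*(q - 1)*(q + 2)*(q + 1)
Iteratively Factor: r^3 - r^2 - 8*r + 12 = (r - 2)*(r^2 + r - 6) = (r - 2)^2*(r + 3)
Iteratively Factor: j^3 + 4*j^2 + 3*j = (j + 1)*(j^2 + 3*j) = (j + 1)*(j + 3)*(j)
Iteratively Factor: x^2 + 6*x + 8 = (x + 2)*(x + 4)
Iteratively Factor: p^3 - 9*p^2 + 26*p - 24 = (p - 2)*(p^2 - 7*p + 12) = (p - 3)*(p - 2)*(p - 4)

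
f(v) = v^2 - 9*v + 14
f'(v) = 2*v - 9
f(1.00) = 6.00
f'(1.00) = -7.00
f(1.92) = 0.41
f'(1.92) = -5.16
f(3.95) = -5.95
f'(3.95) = -1.10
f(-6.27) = 109.74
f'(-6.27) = -21.54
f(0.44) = 10.23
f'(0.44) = -8.12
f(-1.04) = 24.44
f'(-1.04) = -11.08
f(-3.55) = 58.55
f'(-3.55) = -16.10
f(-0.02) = 14.18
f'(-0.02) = -9.04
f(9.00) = 14.00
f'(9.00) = 9.00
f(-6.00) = 104.00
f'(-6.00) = -21.00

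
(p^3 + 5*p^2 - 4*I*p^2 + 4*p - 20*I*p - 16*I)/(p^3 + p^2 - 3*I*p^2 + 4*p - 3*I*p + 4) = (p + 4)/(p + I)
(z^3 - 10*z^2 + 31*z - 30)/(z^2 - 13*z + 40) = (z^2 - 5*z + 6)/(z - 8)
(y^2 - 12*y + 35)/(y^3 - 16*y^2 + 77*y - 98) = (y - 5)/(y^2 - 9*y + 14)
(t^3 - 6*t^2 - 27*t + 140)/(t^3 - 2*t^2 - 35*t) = (t - 4)/t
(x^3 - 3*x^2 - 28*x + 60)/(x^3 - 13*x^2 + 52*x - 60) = (x + 5)/(x - 5)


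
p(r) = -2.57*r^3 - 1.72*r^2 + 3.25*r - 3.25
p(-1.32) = -4.63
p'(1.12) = -10.27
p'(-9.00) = -590.30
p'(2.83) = -68.23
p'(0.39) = 0.74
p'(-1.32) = -5.64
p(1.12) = -5.38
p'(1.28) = -13.79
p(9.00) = -1986.85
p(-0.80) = -5.63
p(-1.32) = -4.63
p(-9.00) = 1701.71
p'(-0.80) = 1.07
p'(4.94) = -201.90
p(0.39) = -2.40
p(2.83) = -66.08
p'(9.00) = -652.22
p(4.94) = -338.99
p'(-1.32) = -5.64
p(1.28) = -7.30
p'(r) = -7.71*r^2 - 3.44*r + 3.25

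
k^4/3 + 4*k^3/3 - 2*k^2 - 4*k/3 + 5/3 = (k/3 + 1/3)*(k - 1)^2*(k + 5)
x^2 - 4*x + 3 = (x - 3)*(x - 1)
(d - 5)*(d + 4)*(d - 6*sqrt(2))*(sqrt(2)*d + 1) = sqrt(2)*d^4 - 11*d^3 - sqrt(2)*d^3 - 26*sqrt(2)*d^2 + 11*d^2 + 6*sqrt(2)*d + 220*d + 120*sqrt(2)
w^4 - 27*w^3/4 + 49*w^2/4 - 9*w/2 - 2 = (w - 4)*(w - 2)*(w - 1)*(w + 1/4)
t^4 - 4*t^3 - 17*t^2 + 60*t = t*(t - 5)*(t - 3)*(t + 4)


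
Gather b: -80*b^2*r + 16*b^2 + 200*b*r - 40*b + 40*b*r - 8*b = b^2*(16 - 80*r) + b*(240*r - 48)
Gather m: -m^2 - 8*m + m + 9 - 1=-m^2 - 7*m + 8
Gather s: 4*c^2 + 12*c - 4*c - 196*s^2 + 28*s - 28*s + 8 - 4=4*c^2 + 8*c - 196*s^2 + 4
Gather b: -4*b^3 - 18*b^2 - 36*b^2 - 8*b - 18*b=-4*b^3 - 54*b^2 - 26*b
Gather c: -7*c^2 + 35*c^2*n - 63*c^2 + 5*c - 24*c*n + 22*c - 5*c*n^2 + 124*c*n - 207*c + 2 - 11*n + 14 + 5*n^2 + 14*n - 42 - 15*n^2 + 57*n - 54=c^2*(35*n - 70) + c*(-5*n^2 + 100*n - 180) - 10*n^2 + 60*n - 80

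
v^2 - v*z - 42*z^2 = (v - 7*z)*(v + 6*z)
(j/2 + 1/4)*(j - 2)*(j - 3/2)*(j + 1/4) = j^4/2 - 11*j^3/8 + j^2/4 + 29*j/32 + 3/16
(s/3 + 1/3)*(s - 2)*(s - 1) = s^3/3 - 2*s^2/3 - s/3 + 2/3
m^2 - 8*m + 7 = (m - 7)*(m - 1)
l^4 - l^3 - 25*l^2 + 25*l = l*(l - 5)*(l - 1)*(l + 5)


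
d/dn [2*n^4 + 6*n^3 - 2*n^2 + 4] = 2*n*(4*n^2 + 9*n - 2)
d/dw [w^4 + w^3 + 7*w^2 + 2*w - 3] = 4*w^3 + 3*w^2 + 14*w + 2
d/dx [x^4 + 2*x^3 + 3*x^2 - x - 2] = 4*x^3 + 6*x^2 + 6*x - 1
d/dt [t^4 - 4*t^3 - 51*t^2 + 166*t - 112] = 4*t^3 - 12*t^2 - 102*t + 166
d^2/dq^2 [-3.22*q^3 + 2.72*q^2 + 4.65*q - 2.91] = 5.44 - 19.32*q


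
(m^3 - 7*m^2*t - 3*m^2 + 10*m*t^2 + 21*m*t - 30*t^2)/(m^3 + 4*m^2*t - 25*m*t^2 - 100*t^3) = (m^2 - 2*m*t - 3*m + 6*t)/(m^2 + 9*m*t + 20*t^2)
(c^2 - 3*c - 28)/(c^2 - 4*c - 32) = (c - 7)/(c - 8)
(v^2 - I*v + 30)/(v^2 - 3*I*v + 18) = (v + 5*I)/(v + 3*I)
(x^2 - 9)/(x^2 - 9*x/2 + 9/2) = 2*(x + 3)/(2*x - 3)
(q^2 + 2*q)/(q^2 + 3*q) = (q + 2)/(q + 3)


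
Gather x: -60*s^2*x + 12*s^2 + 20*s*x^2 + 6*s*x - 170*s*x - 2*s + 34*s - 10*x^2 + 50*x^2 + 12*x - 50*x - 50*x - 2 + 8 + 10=12*s^2 + 32*s + x^2*(20*s + 40) + x*(-60*s^2 - 164*s - 88) + 16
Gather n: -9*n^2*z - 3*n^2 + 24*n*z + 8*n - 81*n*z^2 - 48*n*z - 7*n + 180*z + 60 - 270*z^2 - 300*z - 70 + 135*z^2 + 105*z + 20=n^2*(-9*z - 3) + n*(-81*z^2 - 24*z + 1) - 135*z^2 - 15*z + 10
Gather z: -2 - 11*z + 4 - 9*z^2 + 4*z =-9*z^2 - 7*z + 2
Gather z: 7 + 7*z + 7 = 7*z + 14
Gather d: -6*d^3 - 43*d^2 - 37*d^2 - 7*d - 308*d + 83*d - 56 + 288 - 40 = -6*d^3 - 80*d^2 - 232*d + 192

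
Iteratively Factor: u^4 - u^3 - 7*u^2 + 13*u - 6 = (u - 1)*(u^3 - 7*u + 6) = (u - 1)^2*(u^2 + u - 6) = (u - 2)*(u - 1)^2*(u + 3)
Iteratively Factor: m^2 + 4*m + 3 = (m + 3)*(m + 1)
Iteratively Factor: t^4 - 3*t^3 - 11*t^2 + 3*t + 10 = (t + 1)*(t^3 - 4*t^2 - 7*t + 10) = (t - 5)*(t + 1)*(t^2 + t - 2) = (t - 5)*(t - 1)*(t + 1)*(t + 2)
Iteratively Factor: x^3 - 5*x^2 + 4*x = (x - 4)*(x^2 - x) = (x - 4)*(x - 1)*(x)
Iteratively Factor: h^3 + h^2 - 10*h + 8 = (h - 2)*(h^2 + 3*h - 4) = (h - 2)*(h + 4)*(h - 1)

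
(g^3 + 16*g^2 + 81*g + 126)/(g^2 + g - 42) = (g^2 + 9*g + 18)/(g - 6)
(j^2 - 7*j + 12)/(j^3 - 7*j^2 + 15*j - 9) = (j - 4)/(j^2 - 4*j + 3)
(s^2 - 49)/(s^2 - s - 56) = (s - 7)/(s - 8)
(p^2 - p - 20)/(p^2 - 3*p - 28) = (p - 5)/(p - 7)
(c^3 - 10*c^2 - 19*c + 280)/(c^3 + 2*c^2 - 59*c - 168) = (c^2 - 2*c - 35)/(c^2 + 10*c + 21)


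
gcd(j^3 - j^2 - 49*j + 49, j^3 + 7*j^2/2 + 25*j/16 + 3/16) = 1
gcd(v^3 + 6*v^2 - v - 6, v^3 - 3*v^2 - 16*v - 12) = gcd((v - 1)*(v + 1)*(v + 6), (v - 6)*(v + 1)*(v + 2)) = v + 1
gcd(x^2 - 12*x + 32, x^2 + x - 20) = x - 4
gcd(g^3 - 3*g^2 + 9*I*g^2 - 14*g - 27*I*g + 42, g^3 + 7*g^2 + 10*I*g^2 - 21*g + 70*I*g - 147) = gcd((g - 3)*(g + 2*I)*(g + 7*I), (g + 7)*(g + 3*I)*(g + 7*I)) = g + 7*I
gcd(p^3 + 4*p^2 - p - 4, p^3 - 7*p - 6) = p + 1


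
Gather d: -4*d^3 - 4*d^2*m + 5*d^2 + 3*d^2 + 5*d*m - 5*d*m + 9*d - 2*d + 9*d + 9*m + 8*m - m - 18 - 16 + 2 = -4*d^3 + d^2*(8 - 4*m) + 16*d + 16*m - 32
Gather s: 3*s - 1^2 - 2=3*s - 3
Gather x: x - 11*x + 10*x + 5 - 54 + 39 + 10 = 0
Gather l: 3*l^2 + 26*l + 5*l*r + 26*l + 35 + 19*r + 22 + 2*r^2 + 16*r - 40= 3*l^2 + l*(5*r + 52) + 2*r^2 + 35*r + 17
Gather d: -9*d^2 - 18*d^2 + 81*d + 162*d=-27*d^2 + 243*d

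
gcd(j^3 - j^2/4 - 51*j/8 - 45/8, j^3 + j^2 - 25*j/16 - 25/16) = j + 5/4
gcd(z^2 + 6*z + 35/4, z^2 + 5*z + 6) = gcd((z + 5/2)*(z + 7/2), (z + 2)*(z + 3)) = 1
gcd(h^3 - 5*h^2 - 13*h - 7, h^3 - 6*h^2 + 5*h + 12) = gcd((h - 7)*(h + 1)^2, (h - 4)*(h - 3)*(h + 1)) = h + 1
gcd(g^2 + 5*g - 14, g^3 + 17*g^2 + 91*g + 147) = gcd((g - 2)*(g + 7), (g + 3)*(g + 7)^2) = g + 7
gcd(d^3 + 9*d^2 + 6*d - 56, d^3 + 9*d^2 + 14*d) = d + 7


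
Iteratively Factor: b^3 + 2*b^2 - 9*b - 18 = (b + 2)*(b^2 - 9) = (b - 3)*(b + 2)*(b + 3)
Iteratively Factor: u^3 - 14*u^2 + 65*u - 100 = (u - 4)*(u^2 - 10*u + 25) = (u - 5)*(u - 4)*(u - 5)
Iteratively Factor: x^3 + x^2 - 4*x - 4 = (x + 1)*(x^2 - 4) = (x + 1)*(x + 2)*(x - 2)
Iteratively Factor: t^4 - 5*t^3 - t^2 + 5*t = (t - 1)*(t^3 - 4*t^2 - 5*t) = (t - 5)*(t - 1)*(t^2 + t) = (t - 5)*(t - 1)*(t + 1)*(t)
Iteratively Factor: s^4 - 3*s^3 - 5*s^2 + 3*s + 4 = (s - 1)*(s^3 - 2*s^2 - 7*s - 4) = (s - 1)*(s + 1)*(s^2 - 3*s - 4) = (s - 1)*(s + 1)^2*(s - 4)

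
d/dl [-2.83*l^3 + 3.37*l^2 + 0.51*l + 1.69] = -8.49*l^2 + 6.74*l + 0.51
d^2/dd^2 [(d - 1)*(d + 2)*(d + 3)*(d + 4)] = 12*d^2 + 48*d + 34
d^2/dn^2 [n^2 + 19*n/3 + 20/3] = 2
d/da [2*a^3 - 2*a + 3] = 6*a^2 - 2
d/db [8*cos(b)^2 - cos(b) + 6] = (1 - 16*cos(b))*sin(b)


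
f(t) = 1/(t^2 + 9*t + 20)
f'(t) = (-2*t - 9)/(t^2 + 9*t + 20)^2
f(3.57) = 0.02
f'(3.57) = -0.00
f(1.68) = 0.03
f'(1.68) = -0.01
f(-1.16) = 0.09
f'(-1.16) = -0.06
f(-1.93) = 0.16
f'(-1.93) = -0.13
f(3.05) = 0.02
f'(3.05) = -0.00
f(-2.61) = 0.30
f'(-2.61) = -0.34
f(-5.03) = 32.36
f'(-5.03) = 1110.17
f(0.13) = 0.05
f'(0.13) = -0.02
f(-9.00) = 0.05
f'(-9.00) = 0.02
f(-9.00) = 0.05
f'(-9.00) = 0.02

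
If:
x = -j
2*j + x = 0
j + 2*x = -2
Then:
No Solution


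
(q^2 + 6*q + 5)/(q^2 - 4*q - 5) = (q + 5)/(q - 5)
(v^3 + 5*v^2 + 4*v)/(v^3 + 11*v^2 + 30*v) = (v^2 + 5*v + 4)/(v^2 + 11*v + 30)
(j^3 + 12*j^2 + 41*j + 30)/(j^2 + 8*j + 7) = (j^2 + 11*j + 30)/(j + 7)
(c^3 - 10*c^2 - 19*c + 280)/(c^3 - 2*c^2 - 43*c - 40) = (c - 7)/(c + 1)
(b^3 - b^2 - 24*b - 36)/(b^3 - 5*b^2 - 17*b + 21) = (b^2 - 4*b - 12)/(b^2 - 8*b + 7)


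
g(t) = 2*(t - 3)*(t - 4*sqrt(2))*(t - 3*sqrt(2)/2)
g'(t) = 2*(t - 3)*(t - 4*sqrt(2)) + 2*(t - 3)*(t - 3*sqrt(2)/2) + 2*(t - 4*sqrt(2))*(t - 3*sqrt(2)/2) = 6*t^2 - 22*sqrt(2)*t - 12*t + 24 + 33*sqrt(2)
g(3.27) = -1.48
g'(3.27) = -6.15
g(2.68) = 1.06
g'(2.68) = -1.78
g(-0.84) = -147.76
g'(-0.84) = 111.12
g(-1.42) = -221.54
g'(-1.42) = 143.99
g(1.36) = -10.73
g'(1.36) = 23.13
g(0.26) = -55.05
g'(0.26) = 59.87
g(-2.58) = -432.16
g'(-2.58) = 221.84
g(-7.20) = -2444.79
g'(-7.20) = 692.12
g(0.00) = -72.00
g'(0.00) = 70.67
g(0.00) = -72.00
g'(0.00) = 70.67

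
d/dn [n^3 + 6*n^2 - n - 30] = 3*n^2 + 12*n - 1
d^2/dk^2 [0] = 0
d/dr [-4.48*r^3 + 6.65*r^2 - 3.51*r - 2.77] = -13.44*r^2 + 13.3*r - 3.51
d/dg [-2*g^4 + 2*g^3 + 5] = g^2*(6 - 8*g)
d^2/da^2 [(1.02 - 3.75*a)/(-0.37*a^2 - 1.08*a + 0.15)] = ((0.74*a + 1.08)*(1.48*a + 2.16)*(3.75*a - 1.02) - (8.325*a + 7.3452)*(0.37*a^2 + 1.08*a - 0.15))/(0.37*a^2 + 1.08*a - 0.15)^3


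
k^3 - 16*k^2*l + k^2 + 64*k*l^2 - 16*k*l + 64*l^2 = (k + 1)*(k - 8*l)^2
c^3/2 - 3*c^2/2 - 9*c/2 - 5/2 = (c/2 + 1/2)*(c - 5)*(c + 1)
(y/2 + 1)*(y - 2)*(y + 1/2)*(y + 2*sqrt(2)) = y^4/2 + y^3/4 + sqrt(2)*y^3 - 2*y^2 + sqrt(2)*y^2/2 - 4*sqrt(2)*y - y - 2*sqrt(2)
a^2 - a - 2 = (a - 2)*(a + 1)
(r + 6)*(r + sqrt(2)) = r^2 + sqrt(2)*r + 6*r + 6*sqrt(2)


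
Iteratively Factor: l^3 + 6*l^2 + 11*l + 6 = (l + 1)*(l^2 + 5*l + 6) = (l + 1)*(l + 3)*(l + 2)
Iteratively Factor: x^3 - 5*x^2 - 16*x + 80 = (x - 4)*(x^2 - x - 20) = (x - 4)*(x + 4)*(x - 5)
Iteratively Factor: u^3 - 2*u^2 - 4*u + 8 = (u - 2)*(u^2 - 4) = (u - 2)^2*(u + 2)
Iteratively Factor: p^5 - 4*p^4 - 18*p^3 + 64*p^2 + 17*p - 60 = (p - 3)*(p^4 - p^3 - 21*p^2 + p + 20) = (p - 5)*(p - 3)*(p^3 + 4*p^2 - p - 4) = (p - 5)*(p - 3)*(p + 1)*(p^2 + 3*p - 4) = (p - 5)*(p - 3)*(p + 1)*(p + 4)*(p - 1)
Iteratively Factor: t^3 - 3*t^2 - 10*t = (t)*(t^2 - 3*t - 10) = t*(t - 5)*(t + 2)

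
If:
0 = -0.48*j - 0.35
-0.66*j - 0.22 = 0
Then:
No Solution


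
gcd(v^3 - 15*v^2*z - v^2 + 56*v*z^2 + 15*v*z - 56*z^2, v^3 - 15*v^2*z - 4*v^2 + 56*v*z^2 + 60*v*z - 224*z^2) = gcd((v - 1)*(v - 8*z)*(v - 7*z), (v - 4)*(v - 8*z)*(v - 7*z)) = v^2 - 15*v*z + 56*z^2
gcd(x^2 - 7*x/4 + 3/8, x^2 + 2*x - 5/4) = 1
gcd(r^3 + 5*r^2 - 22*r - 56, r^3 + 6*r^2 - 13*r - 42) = r^2 + 9*r + 14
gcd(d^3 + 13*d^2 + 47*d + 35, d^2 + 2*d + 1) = d + 1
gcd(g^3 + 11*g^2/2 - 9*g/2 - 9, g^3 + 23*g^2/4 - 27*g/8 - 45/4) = g^2 + 9*g/2 - 9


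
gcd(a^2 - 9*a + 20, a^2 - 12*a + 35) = a - 5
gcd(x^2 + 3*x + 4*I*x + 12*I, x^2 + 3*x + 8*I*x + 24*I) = x + 3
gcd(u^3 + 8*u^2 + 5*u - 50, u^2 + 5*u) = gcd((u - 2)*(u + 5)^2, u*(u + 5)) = u + 5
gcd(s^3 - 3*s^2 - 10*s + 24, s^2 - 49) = 1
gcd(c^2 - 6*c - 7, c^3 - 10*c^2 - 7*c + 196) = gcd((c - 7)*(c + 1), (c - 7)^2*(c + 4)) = c - 7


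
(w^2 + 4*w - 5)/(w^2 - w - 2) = (-w^2 - 4*w + 5)/(-w^2 + w + 2)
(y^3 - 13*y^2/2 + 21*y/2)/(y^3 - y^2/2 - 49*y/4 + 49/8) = 4*y*(y - 3)/(4*y^2 + 12*y - 7)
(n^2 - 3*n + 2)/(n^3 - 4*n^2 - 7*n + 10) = (n - 2)/(n^2 - 3*n - 10)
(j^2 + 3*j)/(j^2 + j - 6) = j/(j - 2)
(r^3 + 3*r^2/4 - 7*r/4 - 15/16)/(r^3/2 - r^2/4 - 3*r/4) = (-16*r^3 - 12*r^2 + 28*r + 15)/(4*r*(-2*r^2 + r + 3))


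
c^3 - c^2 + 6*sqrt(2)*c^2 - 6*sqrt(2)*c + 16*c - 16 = (c - 1)*(c + 2*sqrt(2))*(c + 4*sqrt(2))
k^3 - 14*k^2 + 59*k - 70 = (k - 7)*(k - 5)*(k - 2)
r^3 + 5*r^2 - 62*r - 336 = (r - 8)*(r + 6)*(r + 7)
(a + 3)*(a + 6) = a^2 + 9*a + 18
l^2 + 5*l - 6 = (l - 1)*(l + 6)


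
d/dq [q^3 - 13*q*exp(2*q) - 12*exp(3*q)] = 3*q^2 - 26*q*exp(2*q) - 36*exp(3*q) - 13*exp(2*q)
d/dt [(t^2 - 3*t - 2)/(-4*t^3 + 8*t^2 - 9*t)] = (4*t^4 - 24*t^3 - 9*t^2 + 32*t - 18)/(t^2*(16*t^4 - 64*t^3 + 136*t^2 - 144*t + 81))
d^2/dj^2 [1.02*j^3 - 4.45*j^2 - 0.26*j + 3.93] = 6.12*j - 8.9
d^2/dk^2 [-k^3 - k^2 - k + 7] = -6*k - 2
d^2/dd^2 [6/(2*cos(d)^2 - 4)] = 6*(-2*sin(d)^4 + 5*sin(d)^2 - 1)/(cos(d)^2 - 2)^3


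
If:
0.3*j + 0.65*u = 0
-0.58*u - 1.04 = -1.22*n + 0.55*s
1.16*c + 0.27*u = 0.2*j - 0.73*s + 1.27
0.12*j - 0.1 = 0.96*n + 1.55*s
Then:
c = 1.38630311756069 - 0.378948031151849*u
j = -2.16666666666667*u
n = 0.312525837122778*u + 0.643654402645721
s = -0.361306324927656*u - 0.463166597767673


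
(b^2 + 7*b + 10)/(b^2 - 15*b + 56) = (b^2 + 7*b + 10)/(b^2 - 15*b + 56)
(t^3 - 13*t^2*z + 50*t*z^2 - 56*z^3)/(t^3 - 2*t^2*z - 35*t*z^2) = (t^2 - 6*t*z + 8*z^2)/(t*(t + 5*z))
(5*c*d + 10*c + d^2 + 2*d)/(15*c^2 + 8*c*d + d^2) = (d + 2)/(3*c + d)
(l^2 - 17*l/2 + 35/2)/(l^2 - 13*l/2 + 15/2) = (2*l - 7)/(2*l - 3)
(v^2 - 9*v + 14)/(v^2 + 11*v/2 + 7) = 2*(v^2 - 9*v + 14)/(2*v^2 + 11*v + 14)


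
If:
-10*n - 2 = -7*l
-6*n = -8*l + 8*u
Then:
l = 40*u/19 - 6/19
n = 28*u/19 - 8/19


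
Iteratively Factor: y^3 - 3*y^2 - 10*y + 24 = (y - 4)*(y^2 + y - 6) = (y - 4)*(y - 2)*(y + 3)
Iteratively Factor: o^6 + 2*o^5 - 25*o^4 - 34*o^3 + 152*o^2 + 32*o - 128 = (o + 4)*(o^5 - 2*o^4 - 17*o^3 + 34*o^2 + 16*o - 32) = (o - 4)*(o + 4)*(o^4 + 2*o^3 - 9*o^2 - 2*o + 8) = (o - 4)*(o - 2)*(o + 4)*(o^3 + 4*o^2 - o - 4) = (o - 4)*(o - 2)*(o + 4)^2*(o^2 - 1) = (o - 4)*(o - 2)*(o + 1)*(o + 4)^2*(o - 1)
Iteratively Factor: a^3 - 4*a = (a)*(a^2 - 4) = a*(a - 2)*(a + 2)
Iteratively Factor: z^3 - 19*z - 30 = (z - 5)*(z^2 + 5*z + 6) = (z - 5)*(z + 2)*(z + 3)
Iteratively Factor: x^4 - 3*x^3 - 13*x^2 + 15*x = (x)*(x^3 - 3*x^2 - 13*x + 15) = x*(x + 3)*(x^2 - 6*x + 5) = x*(x - 5)*(x + 3)*(x - 1)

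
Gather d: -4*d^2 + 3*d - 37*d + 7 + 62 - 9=-4*d^2 - 34*d + 60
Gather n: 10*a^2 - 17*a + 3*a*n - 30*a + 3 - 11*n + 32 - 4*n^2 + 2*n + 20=10*a^2 - 47*a - 4*n^2 + n*(3*a - 9) + 55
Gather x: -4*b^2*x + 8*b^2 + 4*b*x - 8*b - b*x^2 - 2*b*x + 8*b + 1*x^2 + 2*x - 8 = 8*b^2 + x^2*(1 - b) + x*(-4*b^2 + 2*b + 2) - 8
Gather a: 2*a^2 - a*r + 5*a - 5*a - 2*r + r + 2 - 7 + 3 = 2*a^2 - a*r - r - 2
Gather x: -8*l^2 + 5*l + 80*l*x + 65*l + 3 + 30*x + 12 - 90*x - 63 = -8*l^2 + 70*l + x*(80*l - 60) - 48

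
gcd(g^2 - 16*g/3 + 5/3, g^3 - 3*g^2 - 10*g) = g - 5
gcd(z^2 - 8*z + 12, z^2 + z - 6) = z - 2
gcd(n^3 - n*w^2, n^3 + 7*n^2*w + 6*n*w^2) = n^2 + n*w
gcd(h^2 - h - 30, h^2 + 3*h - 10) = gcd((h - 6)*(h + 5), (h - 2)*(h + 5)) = h + 5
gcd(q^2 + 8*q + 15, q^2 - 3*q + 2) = 1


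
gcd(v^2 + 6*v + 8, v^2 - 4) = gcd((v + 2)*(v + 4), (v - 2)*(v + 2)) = v + 2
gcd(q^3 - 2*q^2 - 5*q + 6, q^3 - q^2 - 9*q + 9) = q^2 - 4*q + 3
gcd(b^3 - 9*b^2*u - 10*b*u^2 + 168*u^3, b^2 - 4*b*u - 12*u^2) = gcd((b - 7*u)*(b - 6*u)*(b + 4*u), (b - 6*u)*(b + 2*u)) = -b + 6*u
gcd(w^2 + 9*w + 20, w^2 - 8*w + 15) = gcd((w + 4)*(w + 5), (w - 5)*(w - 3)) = 1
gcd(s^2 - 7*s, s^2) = s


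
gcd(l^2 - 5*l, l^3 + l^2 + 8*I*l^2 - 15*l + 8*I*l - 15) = 1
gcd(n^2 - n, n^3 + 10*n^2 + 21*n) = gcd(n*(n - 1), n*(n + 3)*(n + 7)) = n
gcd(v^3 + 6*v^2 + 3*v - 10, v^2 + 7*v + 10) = v^2 + 7*v + 10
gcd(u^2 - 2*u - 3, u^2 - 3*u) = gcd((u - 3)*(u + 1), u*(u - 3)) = u - 3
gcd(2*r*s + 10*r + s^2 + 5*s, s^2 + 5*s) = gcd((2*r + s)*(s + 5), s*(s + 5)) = s + 5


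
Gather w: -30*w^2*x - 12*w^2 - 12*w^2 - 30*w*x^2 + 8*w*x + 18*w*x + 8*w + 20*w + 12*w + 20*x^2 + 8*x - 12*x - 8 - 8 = w^2*(-30*x - 24) + w*(-30*x^2 + 26*x + 40) + 20*x^2 - 4*x - 16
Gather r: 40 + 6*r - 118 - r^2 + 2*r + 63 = -r^2 + 8*r - 15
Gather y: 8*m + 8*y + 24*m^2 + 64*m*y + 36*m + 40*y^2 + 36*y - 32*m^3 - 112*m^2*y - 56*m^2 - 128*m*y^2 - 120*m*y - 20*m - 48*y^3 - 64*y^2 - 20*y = -32*m^3 - 32*m^2 + 24*m - 48*y^3 + y^2*(-128*m - 24) + y*(-112*m^2 - 56*m + 24)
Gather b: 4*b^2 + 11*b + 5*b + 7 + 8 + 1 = 4*b^2 + 16*b + 16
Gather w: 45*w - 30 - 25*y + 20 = 45*w - 25*y - 10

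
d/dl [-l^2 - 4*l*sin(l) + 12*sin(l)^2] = -4*l*cos(l) - 2*l - 4*sin(l) + 12*sin(2*l)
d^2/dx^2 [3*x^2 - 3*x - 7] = 6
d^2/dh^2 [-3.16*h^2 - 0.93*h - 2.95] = -6.32000000000000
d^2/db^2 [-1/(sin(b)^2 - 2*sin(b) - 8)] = 2*(2*sin(b)^4 - 3*sin(b)^3 + 15*sin(b)^2 - 2*sin(b) - 12)/((sin(b) - 4)^3*(sin(b) + 2)^3)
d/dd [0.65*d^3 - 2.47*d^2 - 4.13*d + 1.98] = 1.95*d^2 - 4.94*d - 4.13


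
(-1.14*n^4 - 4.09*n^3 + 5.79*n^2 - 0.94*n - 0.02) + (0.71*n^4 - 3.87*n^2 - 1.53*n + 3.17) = -0.43*n^4 - 4.09*n^3 + 1.92*n^2 - 2.47*n + 3.15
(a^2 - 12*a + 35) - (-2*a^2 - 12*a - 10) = 3*a^2 + 45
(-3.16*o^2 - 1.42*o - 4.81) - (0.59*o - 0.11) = -3.16*o^2 - 2.01*o - 4.7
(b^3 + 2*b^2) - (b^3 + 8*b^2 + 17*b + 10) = -6*b^2 - 17*b - 10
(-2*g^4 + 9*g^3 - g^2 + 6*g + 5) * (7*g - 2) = -14*g^5 + 67*g^4 - 25*g^3 + 44*g^2 + 23*g - 10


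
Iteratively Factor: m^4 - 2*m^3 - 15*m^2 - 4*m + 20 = (m + 2)*(m^3 - 4*m^2 - 7*m + 10) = (m + 2)^2*(m^2 - 6*m + 5) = (m - 1)*(m + 2)^2*(m - 5)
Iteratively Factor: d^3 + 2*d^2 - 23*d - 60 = (d + 4)*(d^2 - 2*d - 15) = (d + 3)*(d + 4)*(d - 5)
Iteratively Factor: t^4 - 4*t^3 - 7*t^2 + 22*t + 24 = (t + 2)*(t^3 - 6*t^2 + 5*t + 12) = (t - 3)*(t + 2)*(t^2 - 3*t - 4) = (t - 3)*(t + 1)*(t + 2)*(t - 4)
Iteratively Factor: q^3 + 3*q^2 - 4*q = (q - 1)*(q^2 + 4*q) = (q - 1)*(q + 4)*(q)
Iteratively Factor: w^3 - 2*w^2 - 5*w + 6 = (w - 1)*(w^2 - w - 6) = (w - 1)*(w + 2)*(w - 3)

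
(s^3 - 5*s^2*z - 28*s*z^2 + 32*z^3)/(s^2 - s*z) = s - 4*z - 32*z^2/s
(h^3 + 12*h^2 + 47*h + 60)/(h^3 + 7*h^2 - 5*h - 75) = (h^2 + 7*h + 12)/(h^2 + 2*h - 15)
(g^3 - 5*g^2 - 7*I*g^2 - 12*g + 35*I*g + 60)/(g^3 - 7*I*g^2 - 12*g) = (g - 5)/g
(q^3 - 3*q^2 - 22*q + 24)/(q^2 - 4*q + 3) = (q^2 - 2*q - 24)/(q - 3)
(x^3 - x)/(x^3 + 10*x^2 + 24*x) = (x^2 - 1)/(x^2 + 10*x + 24)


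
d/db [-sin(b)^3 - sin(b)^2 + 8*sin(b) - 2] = (-3*sin(b)^2 - 2*sin(b) + 8)*cos(b)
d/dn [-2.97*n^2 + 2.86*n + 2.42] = 2.86 - 5.94*n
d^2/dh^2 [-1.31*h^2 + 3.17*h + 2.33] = -2.62000000000000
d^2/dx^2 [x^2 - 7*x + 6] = 2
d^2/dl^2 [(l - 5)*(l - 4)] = 2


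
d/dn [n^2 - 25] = 2*n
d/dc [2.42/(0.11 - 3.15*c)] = 7.623/(3.15*c - 0.11)^2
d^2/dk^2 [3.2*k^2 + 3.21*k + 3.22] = 6.40000000000000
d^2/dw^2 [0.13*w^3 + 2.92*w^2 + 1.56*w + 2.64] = 0.78*w + 5.84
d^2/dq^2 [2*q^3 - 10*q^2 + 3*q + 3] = 12*q - 20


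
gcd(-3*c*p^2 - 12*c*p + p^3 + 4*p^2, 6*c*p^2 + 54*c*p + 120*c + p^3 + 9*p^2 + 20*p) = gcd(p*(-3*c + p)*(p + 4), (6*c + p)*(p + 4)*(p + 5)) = p + 4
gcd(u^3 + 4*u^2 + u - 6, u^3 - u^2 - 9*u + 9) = u^2 + 2*u - 3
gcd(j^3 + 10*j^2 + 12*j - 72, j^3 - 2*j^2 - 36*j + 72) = j^2 + 4*j - 12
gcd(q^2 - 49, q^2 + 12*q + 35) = q + 7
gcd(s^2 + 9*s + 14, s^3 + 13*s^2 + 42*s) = s + 7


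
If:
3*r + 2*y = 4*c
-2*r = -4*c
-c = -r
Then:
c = 0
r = 0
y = 0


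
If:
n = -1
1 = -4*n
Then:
No Solution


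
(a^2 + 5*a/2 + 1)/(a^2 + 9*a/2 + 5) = (2*a + 1)/(2*a + 5)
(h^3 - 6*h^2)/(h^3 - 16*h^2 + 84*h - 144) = h^2/(h^2 - 10*h + 24)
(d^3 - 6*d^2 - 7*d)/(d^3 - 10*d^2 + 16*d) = (d^2 - 6*d - 7)/(d^2 - 10*d + 16)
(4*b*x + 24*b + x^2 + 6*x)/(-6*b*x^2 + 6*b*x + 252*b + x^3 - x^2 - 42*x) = (4*b + x)/(-6*b*x + 42*b + x^2 - 7*x)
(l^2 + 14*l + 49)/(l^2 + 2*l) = (l^2 + 14*l + 49)/(l*(l + 2))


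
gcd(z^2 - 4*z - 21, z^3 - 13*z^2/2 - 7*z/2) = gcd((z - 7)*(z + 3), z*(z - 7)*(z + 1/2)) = z - 7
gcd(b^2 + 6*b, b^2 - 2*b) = b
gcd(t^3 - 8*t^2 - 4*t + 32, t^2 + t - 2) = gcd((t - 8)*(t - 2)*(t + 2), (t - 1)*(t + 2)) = t + 2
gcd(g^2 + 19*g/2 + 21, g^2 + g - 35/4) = g + 7/2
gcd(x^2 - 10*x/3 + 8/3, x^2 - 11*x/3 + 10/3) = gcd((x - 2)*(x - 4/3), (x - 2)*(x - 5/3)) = x - 2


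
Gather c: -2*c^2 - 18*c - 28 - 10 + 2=-2*c^2 - 18*c - 36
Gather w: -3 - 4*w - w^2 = -w^2 - 4*w - 3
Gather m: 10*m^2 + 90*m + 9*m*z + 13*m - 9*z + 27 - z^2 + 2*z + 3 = 10*m^2 + m*(9*z + 103) - z^2 - 7*z + 30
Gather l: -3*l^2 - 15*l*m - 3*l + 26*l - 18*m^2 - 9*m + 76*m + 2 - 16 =-3*l^2 + l*(23 - 15*m) - 18*m^2 + 67*m - 14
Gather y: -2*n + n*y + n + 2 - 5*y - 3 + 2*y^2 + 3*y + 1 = -n + 2*y^2 + y*(n - 2)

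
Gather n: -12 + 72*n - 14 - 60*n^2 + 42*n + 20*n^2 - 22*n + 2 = -40*n^2 + 92*n - 24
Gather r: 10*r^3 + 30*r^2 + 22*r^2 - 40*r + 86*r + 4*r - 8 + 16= 10*r^3 + 52*r^2 + 50*r + 8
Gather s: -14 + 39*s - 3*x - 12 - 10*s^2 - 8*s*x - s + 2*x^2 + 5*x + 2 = -10*s^2 + s*(38 - 8*x) + 2*x^2 + 2*x - 24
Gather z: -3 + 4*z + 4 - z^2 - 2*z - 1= -z^2 + 2*z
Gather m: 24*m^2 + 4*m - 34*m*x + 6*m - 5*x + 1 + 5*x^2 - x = 24*m^2 + m*(10 - 34*x) + 5*x^2 - 6*x + 1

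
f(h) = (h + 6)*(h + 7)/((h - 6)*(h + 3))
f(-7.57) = 0.01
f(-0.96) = -2.14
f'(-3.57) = 3.91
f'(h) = (h + 6)/((h - 6)*(h + 3)) + (h + 7)/((h - 6)*(h + 3)) - (h + 6)*(h + 7)/((h - 6)*(h + 3)^2) - (h + 6)*(h + 7)/((h - 6)^2*(h + 3)) = 4*(-4*h^2 - 30*h - 27)/(h^4 - 6*h^3 - 27*h^2 + 108*h + 324)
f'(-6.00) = 0.03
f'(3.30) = -2.34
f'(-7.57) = -0.03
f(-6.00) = 0.00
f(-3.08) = 15.76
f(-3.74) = 1.02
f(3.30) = -5.63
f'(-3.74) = 2.25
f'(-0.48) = -0.20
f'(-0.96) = -0.04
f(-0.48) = -2.20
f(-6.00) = 0.00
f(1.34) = -3.03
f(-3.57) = 1.53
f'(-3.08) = 208.12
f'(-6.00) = 0.03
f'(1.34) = -0.73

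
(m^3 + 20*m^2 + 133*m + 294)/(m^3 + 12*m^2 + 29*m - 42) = (m + 7)/(m - 1)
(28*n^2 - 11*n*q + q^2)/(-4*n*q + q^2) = (-7*n + q)/q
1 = 1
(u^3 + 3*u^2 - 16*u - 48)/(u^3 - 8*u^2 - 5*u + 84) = (u + 4)/(u - 7)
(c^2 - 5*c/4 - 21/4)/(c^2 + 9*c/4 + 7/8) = 2*(c - 3)/(2*c + 1)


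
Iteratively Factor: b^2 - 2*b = (b)*(b - 2)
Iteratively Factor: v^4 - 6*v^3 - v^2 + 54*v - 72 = (v - 2)*(v^3 - 4*v^2 - 9*v + 36) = (v - 2)*(v + 3)*(v^2 - 7*v + 12) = (v - 4)*(v - 2)*(v + 3)*(v - 3)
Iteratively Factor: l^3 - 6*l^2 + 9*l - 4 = (l - 1)*(l^2 - 5*l + 4) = (l - 1)^2*(l - 4)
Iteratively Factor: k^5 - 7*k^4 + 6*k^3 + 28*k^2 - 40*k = (k)*(k^4 - 7*k^3 + 6*k^2 + 28*k - 40) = k*(k - 5)*(k^3 - 2*k^2 - 4*k + 8) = k*(k - 5)*(k + 2)*(k^2 - 4*k + 4) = k*(k - 5)*(k - 2)*(k + 2)*(k - 2)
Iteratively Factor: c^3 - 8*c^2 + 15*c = (c)*(c^2 - 8*c + 15) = c*(c - 5)*(c - 3)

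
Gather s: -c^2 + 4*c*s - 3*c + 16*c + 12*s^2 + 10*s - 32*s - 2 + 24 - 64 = -c^2 + 13*c + 12*s^2 + s*(4*c - 22) - 42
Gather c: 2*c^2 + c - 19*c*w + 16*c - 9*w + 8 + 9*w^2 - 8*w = 2*c^2 + c*(17 - 19*w) + 9*w^2 - 17*w + 8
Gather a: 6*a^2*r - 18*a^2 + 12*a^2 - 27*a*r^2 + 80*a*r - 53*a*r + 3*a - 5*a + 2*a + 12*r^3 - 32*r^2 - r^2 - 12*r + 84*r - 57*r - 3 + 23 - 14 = a^2*(6*r - 6) + a*(-27*r^2 + 27*r) + 12*r^3 - 33*r^2 + 15*r + 6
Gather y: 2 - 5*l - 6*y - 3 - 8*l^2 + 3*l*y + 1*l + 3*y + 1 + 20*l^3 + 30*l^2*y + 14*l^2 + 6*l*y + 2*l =20*l^3 + 6*l^2 - 2*l + y*(30*l^2 + 9*l - 3)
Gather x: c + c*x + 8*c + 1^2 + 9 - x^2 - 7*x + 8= 9*c - x^2 + x*(c - 7) + 18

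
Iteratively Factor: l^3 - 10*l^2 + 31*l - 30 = (l - 2)*(l^2 - 8*l + 15) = (l - 5)*(l - 2)*(l - 3)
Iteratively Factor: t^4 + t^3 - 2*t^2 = (t + 2)*(t^3 - t^2) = (t - 1)*(t + 2)*(t^2) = t*(t - 1)*(t + 2)*(t)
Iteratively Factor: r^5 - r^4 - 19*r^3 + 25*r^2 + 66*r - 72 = (r - 1)*(r^4 - 19*r^2 + 6*r + 72) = (r - 3)*(r - 1)*(r^3 + 3*r^2 - 10*r - 24) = (r - 3)*(r - 1)*(r + 4)*(r^2 - r - 6) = (r - 3)*(r - 1)*(r + 2)*(r + 4)*(r - 3)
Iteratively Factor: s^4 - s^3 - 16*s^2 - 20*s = (s + 2)*(s^3 - 3*s^2 - 10*s) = (s - 5)*(s + 2)*(s^2 + 2*s) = (s - 5)*(s + 2)^2*(s)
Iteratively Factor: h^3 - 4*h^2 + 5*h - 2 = (h - 2)*(h^2 - 2*h + 1) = (h - 2)*(h - 1)*(h - 1)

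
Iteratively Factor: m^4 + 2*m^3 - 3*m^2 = (m)*(m^3 + 2*m^2 - 3*m) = m*(m + 3)*(m^2 - m) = m*(m - 1)*(m + 3)*(m)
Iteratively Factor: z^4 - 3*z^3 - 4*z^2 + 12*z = (z)*(z^3 - 3*z^2 - 4*z + 12) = z*(z - 2)*(z^2 - z - 6) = z*(z - 3)*(z - 2)*(z + 2)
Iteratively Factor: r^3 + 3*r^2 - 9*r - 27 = (r + 3)*(r^2 - 9) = (r - 3)*(r + 3)*(r + 3)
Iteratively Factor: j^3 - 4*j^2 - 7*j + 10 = (j - 5)*(j^2 + j - 2) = (j - 5)*(j - 1)*(j + 2)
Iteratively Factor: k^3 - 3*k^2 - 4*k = (k + 1)*(k^2 - 4*k) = k*(k + 1)*(k - 4)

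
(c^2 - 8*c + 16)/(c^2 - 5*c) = (c^2 - 8*c + 16)/(c*(c - 5))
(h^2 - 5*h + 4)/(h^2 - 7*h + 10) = (h^2 - 5*h + 4)/(h^2 - 7*h + 10)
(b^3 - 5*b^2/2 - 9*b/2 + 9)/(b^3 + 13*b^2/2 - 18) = (b - 3)/(b + 6)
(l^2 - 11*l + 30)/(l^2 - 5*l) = (l - 6)/l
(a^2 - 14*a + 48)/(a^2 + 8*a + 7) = (a^2 - 14*a + 48)/(a^2 + 8*a + 7)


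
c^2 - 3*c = c*(c - 3)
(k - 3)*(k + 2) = k^2 - k - 6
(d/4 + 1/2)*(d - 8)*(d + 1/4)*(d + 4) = d^4/4 - 7*d^3/16 - 81*d^2/8 - 37*d/2 - 4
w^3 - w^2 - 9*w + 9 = (w - 3)*(w - 1)*(w + 3)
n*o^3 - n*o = o*(o - 1)*(n*o + n)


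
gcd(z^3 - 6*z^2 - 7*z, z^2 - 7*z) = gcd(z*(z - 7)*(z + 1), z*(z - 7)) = z^2 - 7*z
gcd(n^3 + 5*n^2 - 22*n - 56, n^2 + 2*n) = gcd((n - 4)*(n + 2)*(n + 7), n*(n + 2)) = n + 2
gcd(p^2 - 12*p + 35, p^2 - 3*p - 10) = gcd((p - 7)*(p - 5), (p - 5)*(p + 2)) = p - 5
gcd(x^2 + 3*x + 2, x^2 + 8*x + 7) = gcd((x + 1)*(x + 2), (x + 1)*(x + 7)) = x + 1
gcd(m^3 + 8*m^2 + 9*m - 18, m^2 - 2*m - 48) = m + 6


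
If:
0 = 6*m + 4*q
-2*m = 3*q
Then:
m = 0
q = 0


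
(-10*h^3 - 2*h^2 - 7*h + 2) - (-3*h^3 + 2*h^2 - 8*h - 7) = -7*h^3 - 4*h^2 + h + 9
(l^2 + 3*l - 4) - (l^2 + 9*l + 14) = -6*l - 18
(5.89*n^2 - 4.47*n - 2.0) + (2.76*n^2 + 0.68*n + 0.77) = 8.65*n^2 - 3.79*n - 1.23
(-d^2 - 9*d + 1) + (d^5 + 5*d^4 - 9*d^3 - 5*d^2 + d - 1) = d^5 + 5*d^4 - 9*d^3 - 6*d^2 - 8*d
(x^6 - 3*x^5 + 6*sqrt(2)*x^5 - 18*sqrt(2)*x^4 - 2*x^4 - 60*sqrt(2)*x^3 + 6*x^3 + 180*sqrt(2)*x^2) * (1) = x^6 - 3*x^5 + 6*sqrt(2)*x^5 - 18*sqrt(2)*x^4 - 2*x^4 - 60*sqrt(2)*x^3 + 6*x^3 + 180*sqrt(2)*x^2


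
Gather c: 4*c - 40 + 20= 4*c - 20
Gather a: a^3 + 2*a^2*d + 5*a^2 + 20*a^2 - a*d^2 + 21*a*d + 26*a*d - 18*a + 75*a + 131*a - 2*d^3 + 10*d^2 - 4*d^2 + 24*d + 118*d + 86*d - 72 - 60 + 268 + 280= a^3 + a^2*(2*d + 25) + a*(-d^2 + 47*d + 188) - 2*d^3 + 6*d^2 + 228*d + 416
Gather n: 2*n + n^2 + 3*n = n^2 + 5*n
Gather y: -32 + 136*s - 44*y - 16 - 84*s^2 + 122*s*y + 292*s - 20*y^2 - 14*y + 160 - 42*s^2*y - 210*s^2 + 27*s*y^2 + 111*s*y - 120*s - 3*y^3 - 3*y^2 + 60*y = -294*s^2 + 308*s - 3*y^3 + y^2*(27*s - 23) + y*(-42*s^2 + 233*s + 2) + 112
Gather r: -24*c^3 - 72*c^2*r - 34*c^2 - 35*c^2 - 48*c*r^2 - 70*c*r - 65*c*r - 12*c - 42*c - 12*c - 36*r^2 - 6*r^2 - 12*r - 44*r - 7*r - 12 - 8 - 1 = -24*c^3 - 69*c^2 - 66*c + r^2*(-48*c - 42) + r*(-72*c^2 - 135*c - 63) - 21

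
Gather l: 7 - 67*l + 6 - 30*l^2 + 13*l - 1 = -30*l^2 - 54*l + 12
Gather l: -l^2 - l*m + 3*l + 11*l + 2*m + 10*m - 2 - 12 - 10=-l^2 + l*(14 - m) + 12*m - 24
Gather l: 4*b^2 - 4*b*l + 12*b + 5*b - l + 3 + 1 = 4*b^2 + 17*b + l*(-4*b - 1) + 4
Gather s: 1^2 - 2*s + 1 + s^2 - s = s^2 - 3*s + 2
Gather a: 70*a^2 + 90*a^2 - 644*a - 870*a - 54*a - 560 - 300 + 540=160*a^2 - 1568*a - 320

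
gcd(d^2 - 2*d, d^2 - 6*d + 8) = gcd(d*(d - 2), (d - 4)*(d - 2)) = d - 2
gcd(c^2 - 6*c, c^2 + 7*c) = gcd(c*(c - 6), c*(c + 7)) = c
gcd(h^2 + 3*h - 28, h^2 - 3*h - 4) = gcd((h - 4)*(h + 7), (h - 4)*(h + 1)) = h - 4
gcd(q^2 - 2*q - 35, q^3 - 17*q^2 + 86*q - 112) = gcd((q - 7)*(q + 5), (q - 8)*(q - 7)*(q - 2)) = q - 7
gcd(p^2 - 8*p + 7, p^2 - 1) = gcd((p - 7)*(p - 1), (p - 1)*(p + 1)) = p - 1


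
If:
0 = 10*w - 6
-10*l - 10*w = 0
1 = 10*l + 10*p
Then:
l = -3/5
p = 7/10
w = 3/5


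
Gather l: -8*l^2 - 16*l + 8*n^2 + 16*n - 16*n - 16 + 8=-8*l^2 - 16*l + 8*n^2 - 8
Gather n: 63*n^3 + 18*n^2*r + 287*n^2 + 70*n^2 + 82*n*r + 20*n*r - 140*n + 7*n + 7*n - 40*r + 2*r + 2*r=63*n^3 + n^2*(18*r + 357) + n*(102*r - 126) - 36*r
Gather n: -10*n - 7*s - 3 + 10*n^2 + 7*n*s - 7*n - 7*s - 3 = 10*n^2 + n*(7*s - 17) - 14*s - 6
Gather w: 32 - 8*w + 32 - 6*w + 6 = 70 - 14*w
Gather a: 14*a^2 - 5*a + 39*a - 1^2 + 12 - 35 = 14*a^2 + 34*a - 24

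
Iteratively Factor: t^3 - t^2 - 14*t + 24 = (t + 4)*(t^2 - 5*t + 6) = (t - 2)*(t + 4)*(t - 3)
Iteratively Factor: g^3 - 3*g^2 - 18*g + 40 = (g - 5)*(g^2 + 2*g - 8) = (g - 5)*(g + 4)*(g - 2)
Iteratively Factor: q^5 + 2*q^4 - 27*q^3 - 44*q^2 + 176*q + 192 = (q - 4)*(q^4 + 6*q^3 - 3*q^2 - 56*q - 48) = (q - 4)*(q + 4)*(q^3 + 2*q^2 - 11*q - 12) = (q - 4)*(q - 3)*(q + 4)*(q^2 + 5*q + 4) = (q - 4)*(q - 3)*(q + 1)*(q + 4)*(q + 4)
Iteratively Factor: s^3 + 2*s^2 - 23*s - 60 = (s - 5)*(s^2 + 7*s + 12) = (s - 5)*(s + 4)*(s + 3)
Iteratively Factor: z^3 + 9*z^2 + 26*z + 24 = (z + 3)*(z^2 + 6*z + 8) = (z + 2)*(z + 3)*(z + 4)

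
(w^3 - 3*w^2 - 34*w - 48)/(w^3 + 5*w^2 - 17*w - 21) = (w^3 - 3*w^2 - 34*w - 48)/(w^3 + 5*w^2 - 17*w - 21)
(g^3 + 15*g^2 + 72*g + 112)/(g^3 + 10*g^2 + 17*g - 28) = (g + 4)/(g - 1)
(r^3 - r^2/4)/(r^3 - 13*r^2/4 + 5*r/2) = r*(4*r - 1)/(4*r^2 - 13*r + 10)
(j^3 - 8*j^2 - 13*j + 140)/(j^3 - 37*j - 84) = (j - 5)/(j + 3)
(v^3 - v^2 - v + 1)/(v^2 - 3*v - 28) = (-v^3 + v^2 + v - 1)/(-v^2 + 3*v + 28)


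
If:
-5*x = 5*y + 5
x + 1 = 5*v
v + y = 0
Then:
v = 0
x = -1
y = 0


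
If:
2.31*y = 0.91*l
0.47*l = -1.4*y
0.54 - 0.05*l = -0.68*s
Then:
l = 0.00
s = -0.79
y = 0.00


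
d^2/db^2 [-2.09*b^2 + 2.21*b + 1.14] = -4.18000000000000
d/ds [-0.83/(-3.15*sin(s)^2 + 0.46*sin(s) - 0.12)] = (0.3818 - 5.229*sin(s))*cos(s)/(3.15*sin(s)^2 - 0.46*sin(s) + 0.12)^2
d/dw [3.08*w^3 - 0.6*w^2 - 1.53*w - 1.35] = 9.24*w^2 - 1.2*w - 1.53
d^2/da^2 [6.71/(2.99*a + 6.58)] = 119.976142/(2.99*a + 6.58)^3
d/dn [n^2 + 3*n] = 2*n + 3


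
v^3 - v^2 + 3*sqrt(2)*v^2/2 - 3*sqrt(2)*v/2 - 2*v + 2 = (v - 1)*(v - sqrt(2)/2)*(v + 2*sqrt(2))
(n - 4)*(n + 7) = n^2 + 3*n - 28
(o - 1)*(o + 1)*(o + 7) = o^3 + 7*o^2 - o - 7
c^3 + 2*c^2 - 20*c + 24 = (c - 2)^2*(c + 6)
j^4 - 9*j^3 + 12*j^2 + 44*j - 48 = (j - 6)*(j - 4)*(j - 1)*(j + 2)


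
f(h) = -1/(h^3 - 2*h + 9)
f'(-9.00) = 0.00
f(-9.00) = 0.00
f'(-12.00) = 0.00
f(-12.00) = 0.00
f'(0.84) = 0.00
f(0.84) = -0.13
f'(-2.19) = 1.50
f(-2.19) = -0.35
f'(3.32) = 0.02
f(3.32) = -0.03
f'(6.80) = 0.00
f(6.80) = -0.00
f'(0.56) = -0.02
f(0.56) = -0.12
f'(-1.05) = 0.01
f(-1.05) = -0.10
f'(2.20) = 0.05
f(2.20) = -0.07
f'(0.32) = -0.02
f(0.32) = -0.12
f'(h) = -(2 - 3*h^2)/(h^3 - 2*h + 9)^2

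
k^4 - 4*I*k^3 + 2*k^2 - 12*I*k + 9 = (k - 3*I)^2*(k + I)^2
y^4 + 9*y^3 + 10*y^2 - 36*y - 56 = (y - 2)*(y + 2)^2*(y + 7)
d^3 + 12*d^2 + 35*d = d*(d + 5)*(d + 7)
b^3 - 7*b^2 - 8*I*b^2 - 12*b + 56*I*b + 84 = (b - 7)*(b - 6*I)*(b - 2*I)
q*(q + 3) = q^2 + 3*q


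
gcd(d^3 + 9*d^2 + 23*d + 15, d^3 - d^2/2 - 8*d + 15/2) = d + 3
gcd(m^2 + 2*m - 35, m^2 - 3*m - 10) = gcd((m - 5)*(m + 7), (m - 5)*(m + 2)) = m - 5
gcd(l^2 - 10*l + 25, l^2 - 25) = l - 5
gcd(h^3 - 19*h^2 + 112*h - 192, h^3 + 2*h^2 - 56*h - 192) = h - 8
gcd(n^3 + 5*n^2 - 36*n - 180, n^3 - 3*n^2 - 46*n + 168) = n - 6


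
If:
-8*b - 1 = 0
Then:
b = -1/8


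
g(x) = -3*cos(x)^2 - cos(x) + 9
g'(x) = 6*sin(x)*cos(x) + sin(x)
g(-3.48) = 7.27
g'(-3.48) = -1.55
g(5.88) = 5.54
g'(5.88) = -2.56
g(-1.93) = 8.98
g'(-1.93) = 1.04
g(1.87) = 9.03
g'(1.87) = -0.73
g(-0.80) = 6.85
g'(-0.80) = -3.72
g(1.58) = 9.01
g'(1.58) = 0.94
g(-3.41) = 7.18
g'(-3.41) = -1.27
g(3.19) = 7.01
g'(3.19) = 0.24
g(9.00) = 7.42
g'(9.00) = -1.84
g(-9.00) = 7.42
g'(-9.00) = 1.84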